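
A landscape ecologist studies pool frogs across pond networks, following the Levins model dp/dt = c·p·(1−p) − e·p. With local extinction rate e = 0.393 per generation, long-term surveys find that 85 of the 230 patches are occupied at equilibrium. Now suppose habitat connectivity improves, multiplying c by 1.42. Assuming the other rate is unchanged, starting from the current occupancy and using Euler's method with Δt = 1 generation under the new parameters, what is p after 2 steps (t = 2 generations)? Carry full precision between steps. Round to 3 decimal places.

0.478

Observed p* = 85/230 = 0.36957.
Balance c(1−p*) = e gives c = e/(1 − 0.36957) = 0.393/0.63043 = 0.62338.
Starting from p₀ = 0.36957; update p ← p + (dp/dt)·Δt with the new parameters.
  1  |  dp/dt·Δt = +0.061000  |  p_1 = 0.430566
  2  |  dp/dt·Δt = +0.047820  |  p_2 = 0.478385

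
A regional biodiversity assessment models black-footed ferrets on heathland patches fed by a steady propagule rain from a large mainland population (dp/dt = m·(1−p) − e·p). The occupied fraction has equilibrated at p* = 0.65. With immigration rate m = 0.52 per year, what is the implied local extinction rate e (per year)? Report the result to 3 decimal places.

At equilibrium m(1−p*) = e·p*, so e = m(1−p*)/p*.
e = 0.52 × 0.3500 / 0.65 = 0.2800.

0.280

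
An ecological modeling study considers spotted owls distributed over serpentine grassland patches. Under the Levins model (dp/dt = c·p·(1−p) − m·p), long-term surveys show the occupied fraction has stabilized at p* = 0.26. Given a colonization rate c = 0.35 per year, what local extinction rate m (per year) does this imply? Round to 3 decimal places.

0.259

At equilibrium c(1−p*) = m.
m = 0.35 × (1 − 0.26) = 0.35 × 0.7400 = 0.2590.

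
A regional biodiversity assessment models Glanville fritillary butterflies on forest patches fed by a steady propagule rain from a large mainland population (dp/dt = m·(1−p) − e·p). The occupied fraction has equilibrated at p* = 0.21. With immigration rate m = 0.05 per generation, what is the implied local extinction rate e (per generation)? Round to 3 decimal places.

At equilibrium m(1−p*) = e·p*, so e = m(1−p*)/p*.
e = 0.05 × 0.7900 / 0.21 = 0.1881.

0.188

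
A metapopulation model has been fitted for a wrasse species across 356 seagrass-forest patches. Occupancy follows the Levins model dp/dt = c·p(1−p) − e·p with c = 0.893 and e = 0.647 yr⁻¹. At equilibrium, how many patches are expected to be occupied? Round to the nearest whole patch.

p* = 1 − e/c = 1 − 0.647/0.893 = 0.2755.
Expected occupied patches = N × p* = 356 × 0.2755 = 98.07 ≈ 98.

98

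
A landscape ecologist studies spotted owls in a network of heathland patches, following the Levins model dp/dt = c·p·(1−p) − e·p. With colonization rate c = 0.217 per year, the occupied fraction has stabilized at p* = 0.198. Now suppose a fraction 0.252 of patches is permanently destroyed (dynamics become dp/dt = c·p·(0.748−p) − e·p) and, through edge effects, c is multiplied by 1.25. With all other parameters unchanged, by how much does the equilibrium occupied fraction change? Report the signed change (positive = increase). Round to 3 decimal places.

Balance c(1−p*) = e gives e = 0.217×(1 − 0.19800) = 0.17403.
New p* = 0.748 − e/c = 0.748 − 0.17403/0.27125 = 0.10641.
Δp* = 0.10641 − 0.19800 = -0.09159.

-0.092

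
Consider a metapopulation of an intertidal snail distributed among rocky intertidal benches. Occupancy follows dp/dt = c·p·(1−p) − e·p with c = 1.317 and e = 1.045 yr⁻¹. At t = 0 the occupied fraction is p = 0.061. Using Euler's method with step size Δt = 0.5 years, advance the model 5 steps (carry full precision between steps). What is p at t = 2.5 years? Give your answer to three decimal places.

0.093

Update rule: p ← p + [c·p·(1−p) − e·p]·Δt with Δt = 0.5.
t = 0.5: p = 0.06100 + (+0.00585) = 0.06685
t = 1: p = 0.06685 + (+0.00615) = 0.07299
t = 1.5: p = 0.07299 + (+0.00642) = 0.07941
t = 2: p = 0.07941 + (+0.00665) = 0.08606
t = 2.5: p = 0.08606 + (+0.00683) = 0.09289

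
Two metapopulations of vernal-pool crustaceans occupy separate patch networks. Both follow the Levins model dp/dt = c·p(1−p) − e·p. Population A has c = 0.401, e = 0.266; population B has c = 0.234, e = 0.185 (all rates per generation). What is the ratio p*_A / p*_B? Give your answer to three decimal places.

A: p*_A = 1 − 0.266/0.401 = 0.3367.
B: p*_B = 1 − 0.185/0.234 = 0.2094.
p*_A / p*_B = 0.3367/0.2094 = 1.6077.

1.608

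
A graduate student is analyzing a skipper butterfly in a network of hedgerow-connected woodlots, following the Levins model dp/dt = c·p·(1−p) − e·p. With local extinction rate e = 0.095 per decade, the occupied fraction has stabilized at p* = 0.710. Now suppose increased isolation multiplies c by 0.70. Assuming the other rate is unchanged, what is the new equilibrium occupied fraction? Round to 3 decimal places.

0.586

Balance c(1−p*) = e gives c = e/(1 − 0.71000) = 0.095/0.29000 = 0.32759.
New p* = 1 − e/c = 1 − 0.09500/0.22931 = 0.58571.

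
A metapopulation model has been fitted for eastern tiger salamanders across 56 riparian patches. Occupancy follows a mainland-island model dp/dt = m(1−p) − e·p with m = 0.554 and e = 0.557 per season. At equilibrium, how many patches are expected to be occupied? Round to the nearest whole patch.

p* = m/(m+e) = 0.554/1.1110 = 0.4986.
Expected occupied patches = N × p* = 56 × 0.4986 = 27.92 ≈ 28.

28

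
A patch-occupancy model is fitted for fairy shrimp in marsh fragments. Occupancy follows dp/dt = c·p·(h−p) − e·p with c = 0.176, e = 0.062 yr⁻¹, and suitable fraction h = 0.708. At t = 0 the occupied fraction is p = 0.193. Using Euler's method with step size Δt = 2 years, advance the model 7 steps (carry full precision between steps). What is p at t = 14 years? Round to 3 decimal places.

0.264

Update rule: p ← p + [c·p·(h−p) − e·p]·Δt with Δt = 2.
t = 2: p = 0.19300 + (+0.01106) = 0.20406
t = 4: p = 0.20406 + (+0.01089) = 0.21495
t = 6: p = 0.21495 + (+0.01065) = 0.22560
t = 8: p = 0.22560 + (+0.01033) = 0.23593
t = 10: p = 0.23593 + (+0.00995) = 0.24588
t = 12: p = 0.24588 + (+0.00951) = 0.25539
t = 14: p = 0.25539 + (+0.00902) = 0.26441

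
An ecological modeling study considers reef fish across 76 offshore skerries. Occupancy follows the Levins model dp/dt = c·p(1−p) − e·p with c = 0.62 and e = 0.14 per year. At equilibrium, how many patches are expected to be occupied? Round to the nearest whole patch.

59

p* = 1 − e/c = 1 − 0.14/0.62 = 0.7742.
Expected occupied patches = N × p* = 76 × 0.7742 = 58.84 ≈ 59.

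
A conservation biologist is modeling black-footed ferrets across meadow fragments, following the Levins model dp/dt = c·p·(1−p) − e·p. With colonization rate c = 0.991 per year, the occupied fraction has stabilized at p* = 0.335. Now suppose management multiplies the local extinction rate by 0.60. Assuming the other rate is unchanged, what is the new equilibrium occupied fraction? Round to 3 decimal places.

0.601

Balance c(1−p*) = e gives e = 0.991×(1 − 0.33500) = 0.65902.
New p* = 1 − e/c = 1 − 0.39541/0.99100 = 0.60100.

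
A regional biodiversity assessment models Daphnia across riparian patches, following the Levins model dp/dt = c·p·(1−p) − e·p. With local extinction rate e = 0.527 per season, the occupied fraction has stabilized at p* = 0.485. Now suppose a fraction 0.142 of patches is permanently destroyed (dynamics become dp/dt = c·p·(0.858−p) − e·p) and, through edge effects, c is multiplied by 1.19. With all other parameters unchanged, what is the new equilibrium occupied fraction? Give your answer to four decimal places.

Balance c(1−p*) = e gives c = e/(1 − 0.48500) = 0.527/0.51500 = 1.02330.
New p* = 0.858 − e/c = 0.858 − 0.52700/1.21773 = 0.42523.

0.4252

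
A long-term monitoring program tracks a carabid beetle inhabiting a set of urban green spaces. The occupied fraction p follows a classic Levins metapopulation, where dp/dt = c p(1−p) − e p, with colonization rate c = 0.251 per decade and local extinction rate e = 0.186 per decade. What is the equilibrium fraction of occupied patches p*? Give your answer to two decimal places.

At equilibrium, colonization balances extinction: c·p*·(1−p*) = e·p*.
So p* = 1 − e/c = 1 − 0.186/0.251 = 1 − 0.7410 = 0.2590.

0.26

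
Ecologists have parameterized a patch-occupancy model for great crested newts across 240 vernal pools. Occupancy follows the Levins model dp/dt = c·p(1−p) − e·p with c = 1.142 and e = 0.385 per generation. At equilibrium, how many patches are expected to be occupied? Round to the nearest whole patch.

159

p* = 1 − e/c = 1 − 0.385/1.142 = 0.6629.
Expected occupied patches = N × p* = 240 × 0.6629 = 159.09 ≈ 159.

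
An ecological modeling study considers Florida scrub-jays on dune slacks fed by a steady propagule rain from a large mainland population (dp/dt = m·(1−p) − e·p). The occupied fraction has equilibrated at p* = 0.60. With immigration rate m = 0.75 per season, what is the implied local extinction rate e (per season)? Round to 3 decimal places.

At equilibrium m(1−p*) = e·p*, so e = m(1−p*)/p*.
e = 0.75 × 0.4000 / 0.60 = 0.5000.

0.500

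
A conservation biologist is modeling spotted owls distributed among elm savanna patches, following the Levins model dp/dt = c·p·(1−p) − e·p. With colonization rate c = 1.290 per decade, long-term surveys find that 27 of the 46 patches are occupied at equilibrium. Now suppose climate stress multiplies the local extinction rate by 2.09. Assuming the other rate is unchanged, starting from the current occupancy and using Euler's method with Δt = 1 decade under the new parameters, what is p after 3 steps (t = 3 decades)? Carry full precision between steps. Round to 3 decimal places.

Observed p* = 27/46 = 0.58696.
Balance c(1−p*) = e gives e = 1.290×(1 − 0.58696) = 0.53283.
Starting from p₀ = 0.58696; update p ← p + (dp/dt)·Δt with the new parameters.
step 1: Δp = -0.34089, p = 0.24606
step 2: Δp = -0.03470, p = 0.21136
step 3: Δp = -0.02035, p = 0.19102

0.191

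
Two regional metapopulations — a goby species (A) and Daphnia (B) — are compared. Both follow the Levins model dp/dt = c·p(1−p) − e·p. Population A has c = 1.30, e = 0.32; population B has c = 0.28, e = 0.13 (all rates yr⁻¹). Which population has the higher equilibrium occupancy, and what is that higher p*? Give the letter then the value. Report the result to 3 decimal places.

A: p*_A = 1 − 0.32/1.30 = 0.7538.
B: p*_B = 1 − 0.13/0.28 = 0.5357.
A is higher at 0.7538.

A, 0.754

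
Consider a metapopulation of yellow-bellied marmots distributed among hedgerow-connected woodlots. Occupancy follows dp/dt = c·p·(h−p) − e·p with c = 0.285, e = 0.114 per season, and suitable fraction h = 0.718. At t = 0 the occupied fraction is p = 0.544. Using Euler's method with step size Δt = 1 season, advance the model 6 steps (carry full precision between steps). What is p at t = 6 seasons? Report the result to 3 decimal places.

Update rule: p ← p + [c·p·(h−p) − e·p]·Δt with Δt = 1.
step 1: Δp = -0.03504, p = 0.50896
step 2: Δp = -0.02770, p = 0.48126
step 3: Δp = -0.02239, p = 0.45887
step 4: Δp = -0.01842, p = 0.44045
step 5: Δp = -0.01537, p = 0.42508
step 6: Δp = -0.01297, p = 0.41210

0.412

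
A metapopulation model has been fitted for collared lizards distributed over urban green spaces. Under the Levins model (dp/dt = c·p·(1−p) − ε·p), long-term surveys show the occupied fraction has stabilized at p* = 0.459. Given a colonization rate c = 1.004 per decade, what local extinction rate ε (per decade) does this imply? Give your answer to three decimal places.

At equilibrium c(1−p*) = ε.
ε = 1.004 × (1 − 0.459) = 1.004 × 0.5410 = 0.5432.

0.543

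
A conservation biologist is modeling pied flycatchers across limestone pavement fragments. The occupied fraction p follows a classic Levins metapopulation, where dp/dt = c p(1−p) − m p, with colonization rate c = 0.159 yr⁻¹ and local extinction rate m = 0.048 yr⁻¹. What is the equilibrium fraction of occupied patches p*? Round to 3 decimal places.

At equilibrium, colonization balances extinction: c·p*·(1−p*) = m·p*.
So p* = 1 − m/c = 1 − 0.048/0.159 = 1 − 0.3019 = 0.6981.

0.698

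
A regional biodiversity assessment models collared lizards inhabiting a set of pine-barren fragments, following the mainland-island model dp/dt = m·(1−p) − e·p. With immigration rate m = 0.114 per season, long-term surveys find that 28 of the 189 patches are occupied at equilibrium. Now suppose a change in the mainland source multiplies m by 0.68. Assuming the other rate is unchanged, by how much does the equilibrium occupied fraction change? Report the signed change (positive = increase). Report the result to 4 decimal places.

-0.0424

Observed p* = 28/189 = 0.14815.
Balance m(1−p*) = e·p* gives e = m(1−p*)/p* = 0.114×0.85185/0.14815 = 0.65549.
New p* = m/(m+e) = 0.07752/(0.07752+0.65549) = 0.10576.
Δp* = 0.10576 − 0.14815 = -0.04239.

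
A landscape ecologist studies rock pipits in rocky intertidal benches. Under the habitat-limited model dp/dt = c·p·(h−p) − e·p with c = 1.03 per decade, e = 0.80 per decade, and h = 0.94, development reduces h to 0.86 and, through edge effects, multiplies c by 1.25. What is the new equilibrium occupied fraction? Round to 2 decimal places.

Before: p* = h − e/c = 0.94 − 0.80/1.03 = 0.94 − 0.7767 = 0.1633.
After: c = 1.2875, e = 0.8, h = 0.86; p* = 0.86 − 0.8/1.2875 = 0.2386.

0.24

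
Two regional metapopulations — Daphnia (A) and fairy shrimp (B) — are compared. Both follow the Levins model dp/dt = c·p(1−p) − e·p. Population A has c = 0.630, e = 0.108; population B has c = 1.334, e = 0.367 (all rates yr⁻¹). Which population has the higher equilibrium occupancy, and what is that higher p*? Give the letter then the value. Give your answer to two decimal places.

A, 0.83

A: p*_A = 1 − 0.108/0.630 = 0.8286.
B: p*_B = 1 − 0.367/1.334 = 0.7249.
A is higher at 0.8286.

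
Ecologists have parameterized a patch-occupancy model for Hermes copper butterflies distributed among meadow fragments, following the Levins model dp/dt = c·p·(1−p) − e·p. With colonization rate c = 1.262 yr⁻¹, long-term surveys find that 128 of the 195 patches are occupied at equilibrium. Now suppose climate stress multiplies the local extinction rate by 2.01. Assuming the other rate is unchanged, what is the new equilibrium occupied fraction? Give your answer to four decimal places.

Observed p* = 128/195 = 0.65641.
Balance c(1−p*) = e gives e = 1.262×(1 − 0.65641) = 0.43361.
New p* = 1 − e/c = 1 − 0.87156/1.26200 = 0.30938.

0.3094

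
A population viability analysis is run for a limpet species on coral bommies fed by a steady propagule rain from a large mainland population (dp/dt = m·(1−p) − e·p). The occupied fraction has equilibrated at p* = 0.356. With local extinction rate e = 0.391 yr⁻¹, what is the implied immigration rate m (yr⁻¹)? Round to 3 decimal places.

At equilibrium m(1−p*) = e·p*, so m = e·p*/(1−p*).
m = 0.391 × 0.356 / 0.6440 = 0.1392/0.6440 = 0.2161.

0.216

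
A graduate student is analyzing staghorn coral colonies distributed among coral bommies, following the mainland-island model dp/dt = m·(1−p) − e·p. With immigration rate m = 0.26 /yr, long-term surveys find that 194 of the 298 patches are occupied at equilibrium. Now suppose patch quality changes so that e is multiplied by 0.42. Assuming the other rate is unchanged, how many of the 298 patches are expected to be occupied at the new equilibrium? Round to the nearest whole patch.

243

Observed p* = 194/298 = 0.65101.
Balance m(1−p*) = e·p* gives e = m(1−p*)/p* = 0.26×0.34899/0.65101 = 0.13938.
New p* = m/(m+e) = 0.26000/(0.26000+0.05854) = 0.81622.
Expected occupied = 298 × 0.81622 = 243.23 ≈ 243.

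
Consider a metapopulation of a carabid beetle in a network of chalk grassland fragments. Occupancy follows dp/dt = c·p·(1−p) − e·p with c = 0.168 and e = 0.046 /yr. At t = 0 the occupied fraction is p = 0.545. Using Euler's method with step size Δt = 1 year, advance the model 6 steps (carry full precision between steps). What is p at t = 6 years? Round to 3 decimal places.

0.629

Update rule: p ← p + [c·p·(1−p) − e·p]·Δt with Δt = 1.
p: 0.54500 → 0.56159  (Δp = +0.01659)
p: 0.56159 → 0.57712  (Δp = +0.01553)
p: 0.57712 → 0.59157  (Δp = +0.01445)
p: 0.59157 → 0.60495  (Δp = +0.01338)
p: 0.60495 → 0.61727  (Δp = +0.01232)
p: 0.61727 → 0.62857  (Δp = +0.01129)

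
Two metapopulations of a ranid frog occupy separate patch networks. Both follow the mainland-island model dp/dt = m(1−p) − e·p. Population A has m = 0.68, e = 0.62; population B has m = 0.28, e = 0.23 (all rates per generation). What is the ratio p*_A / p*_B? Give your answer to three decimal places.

A: p*_A = m/(m+e) = 0.68/1.3000 = 0.5231.
B: p*_B = 0.28/0.5100 = 0.5490.
p*_A / p*_B = 0.5231/0.5490 = 0.9527.

0.953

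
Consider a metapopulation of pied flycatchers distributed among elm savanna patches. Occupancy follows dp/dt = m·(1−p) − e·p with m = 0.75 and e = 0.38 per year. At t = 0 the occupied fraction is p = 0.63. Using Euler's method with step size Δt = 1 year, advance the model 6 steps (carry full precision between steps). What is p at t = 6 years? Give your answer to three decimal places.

Update rule: p ← p + [m·(1−p) − e·p]·Δt with Δt = 1.
t = 1: p = 0.63000 + (+0.03810) = 0.66810
t = 2: p = 0.66810 + (-0.00495) = 0.66315
t = 3: p = 0.66315 + (+0.00064) = 0.66379
t = 4: p = 0.66379 + (-0.00008) = 0.66371
t = 5: p = 0.66371 + (+0.00001) = 0.66372
t = 6: p = 0.66372 + (-0.00000) = 0.66372

0.664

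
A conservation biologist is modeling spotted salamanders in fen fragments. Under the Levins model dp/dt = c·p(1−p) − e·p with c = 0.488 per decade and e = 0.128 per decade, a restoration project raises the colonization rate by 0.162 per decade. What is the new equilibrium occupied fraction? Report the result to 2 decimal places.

Before: p* = 1 − 0.128/0.488 = 0.7377.
After the change, c = 0.65, e = 0.128, so p* = 1 − 0.128/0.65 = 0.8031.

0.80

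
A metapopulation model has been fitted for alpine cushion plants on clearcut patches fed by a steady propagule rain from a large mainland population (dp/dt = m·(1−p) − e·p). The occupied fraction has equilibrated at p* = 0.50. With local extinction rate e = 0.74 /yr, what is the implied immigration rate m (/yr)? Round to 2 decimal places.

At equilibrium m(1−p*) = e·p*, so m = e·p*/(1−p*).
m = 0.74 × 0.50 / 0.5000 = 0.3700/0.5000 = 0.7400.

0.74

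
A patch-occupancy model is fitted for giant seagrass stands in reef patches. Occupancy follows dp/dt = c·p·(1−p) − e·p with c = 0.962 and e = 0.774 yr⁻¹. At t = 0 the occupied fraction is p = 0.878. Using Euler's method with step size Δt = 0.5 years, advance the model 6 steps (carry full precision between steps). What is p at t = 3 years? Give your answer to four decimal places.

0.3154

Update rule: p ← p + [c·p·(1−p) − e·p]·Δt with Δt = 0.5.
step 1: Δp = -0.28826, p = 0.58974
step 2: Δp = -0.11185, p = 0.47789
step 3: Δp = -0.06493, p = 0.41296
step 4: Δp = -0.04321, p = 0.36975
step 5: Δp = -0.03100, p = 0.33875
step 6: Δp = -0.02335, p = 0.31539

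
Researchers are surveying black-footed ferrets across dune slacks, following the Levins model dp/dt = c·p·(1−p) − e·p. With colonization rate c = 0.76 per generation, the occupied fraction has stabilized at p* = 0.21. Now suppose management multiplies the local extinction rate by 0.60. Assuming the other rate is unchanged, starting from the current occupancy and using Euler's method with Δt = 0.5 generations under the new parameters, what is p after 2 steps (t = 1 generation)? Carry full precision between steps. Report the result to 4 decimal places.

Balance c(1−p*) = e gives e = 0.76×(1 − 0.21000) = 0.60040.
Starting from p₀ = 0.21000; update p ← p + (dp/dt)·Δt with the new parameters.
  1  |  dp/dt·Δt = +0.025217  |  p_1 = 0.235217
  2  |  dp/dt·Δt = +0.025991  |  p_2 = 0.261208

0.2612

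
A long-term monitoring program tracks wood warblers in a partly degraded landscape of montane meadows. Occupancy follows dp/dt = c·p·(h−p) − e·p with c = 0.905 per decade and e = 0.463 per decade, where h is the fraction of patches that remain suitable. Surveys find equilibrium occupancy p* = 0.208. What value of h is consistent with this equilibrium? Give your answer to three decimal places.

At equilibrium c(h−p*) = e, so h = p* + e/c.
h = 0.208 + 0.463/0.905 = 0.208 + 0.5116 = 0.7196.

0.720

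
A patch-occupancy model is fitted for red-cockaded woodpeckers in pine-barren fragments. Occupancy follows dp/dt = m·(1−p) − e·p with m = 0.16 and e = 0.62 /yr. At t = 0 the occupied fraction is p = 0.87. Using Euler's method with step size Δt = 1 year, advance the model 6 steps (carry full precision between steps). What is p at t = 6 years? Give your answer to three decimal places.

Update rule: p ← p + [m·(1−p) − e·p]·Δt with Δt = 1.
step 1: Δp = -0.51860, p = 0.35140
step 2: Δp = -0.11409, p = 0.23731
step 3: Δp = -0.02510, p = 0.21221
step 4: Δp = -0.00552, p = 0.20669
step 5: Δp = -0.00121, p = 0.20547
step 6: Δp = -0.00027, p = 0.20520

0.205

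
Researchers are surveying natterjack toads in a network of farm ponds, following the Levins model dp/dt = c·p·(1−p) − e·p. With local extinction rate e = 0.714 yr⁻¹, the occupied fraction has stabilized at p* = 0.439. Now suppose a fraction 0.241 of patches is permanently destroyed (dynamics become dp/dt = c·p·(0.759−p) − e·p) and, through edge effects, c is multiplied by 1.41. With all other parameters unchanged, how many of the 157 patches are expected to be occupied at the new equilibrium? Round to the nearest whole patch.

Balance c(1−p*) = e gives c = e/(1 − 0.43900) = 0.714/0.56100 = 1.27273.
New p* = 0.759 − e/c = 0.759 − 0.71400/1.79455 = 0.36113.
Expected occupied = 157 × 0.36113 = 56.70 ≈ 57.

57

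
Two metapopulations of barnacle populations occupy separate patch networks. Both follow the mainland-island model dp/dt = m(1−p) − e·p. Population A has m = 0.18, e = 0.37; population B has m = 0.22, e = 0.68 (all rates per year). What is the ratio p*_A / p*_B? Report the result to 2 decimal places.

1.34

A: p*_A = m/(m+e) = 0.18/0.5500 = 0.3273.
B: p*_B = 0.22/0.9000 = 0.2444.
p*_A / p*_B = 0.3273/0.2444 = 1.3388.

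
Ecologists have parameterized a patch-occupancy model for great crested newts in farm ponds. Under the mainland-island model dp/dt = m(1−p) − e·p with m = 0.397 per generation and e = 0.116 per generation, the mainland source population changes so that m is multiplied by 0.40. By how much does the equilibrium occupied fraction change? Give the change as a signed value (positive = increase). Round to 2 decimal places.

-0.20

Before: p* = 0.397/(0.397+0.116) = 0.7739.
After: m = 0.1588, e = 0.116; p* = 0.1588/0.2748 = 0.5779.
Δp* = 0.5779 − 0.7739 = -0.1960.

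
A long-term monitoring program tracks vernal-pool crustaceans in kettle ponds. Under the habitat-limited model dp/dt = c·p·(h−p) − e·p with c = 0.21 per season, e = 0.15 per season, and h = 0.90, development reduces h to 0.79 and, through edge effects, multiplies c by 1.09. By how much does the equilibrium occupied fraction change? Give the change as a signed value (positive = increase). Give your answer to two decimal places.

-0.05

Before: p* = h − e/c = 0.90 − 0.15/0.21 = 0.90 − 0.7143 = 0.1857.
After: c = 0.2289, e = 0.15, h = 0.79; p* = 0.79 − 0.15/0.2289 = 0.1347.
Δp* = 0.1347 − 0.1857 = -0.0510.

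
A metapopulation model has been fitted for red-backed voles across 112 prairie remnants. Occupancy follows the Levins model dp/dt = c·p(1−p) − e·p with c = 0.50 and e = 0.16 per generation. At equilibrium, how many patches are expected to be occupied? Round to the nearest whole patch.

p* = 1 − e/c = 1 − 0.16/0.50 = 0.6800.
Expected occupied patches = N × p* = 112 × 0.6800 = 76.16 ≈ 76.

76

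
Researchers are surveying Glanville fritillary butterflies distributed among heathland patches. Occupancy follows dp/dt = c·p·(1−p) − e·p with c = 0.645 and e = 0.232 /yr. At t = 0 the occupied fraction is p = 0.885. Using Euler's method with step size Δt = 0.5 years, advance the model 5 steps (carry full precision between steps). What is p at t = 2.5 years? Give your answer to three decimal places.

Update rule: p ← p + [c·p·(1−p) − e·p]·Δt with Δt = 0.5.
p: 0.88500 → 0.81516  (Δp = -0.06984)
p: 0.81516 → 0.76920  (Δp = -0.04597)
p: 0.76920 → 0.73722  (Δp = -0.03197)
p: 0.73722 → 0.71418  (Δp = -0.02304)
p: 0.71418 → 0.69717  (Δp = -0.01701)

0.697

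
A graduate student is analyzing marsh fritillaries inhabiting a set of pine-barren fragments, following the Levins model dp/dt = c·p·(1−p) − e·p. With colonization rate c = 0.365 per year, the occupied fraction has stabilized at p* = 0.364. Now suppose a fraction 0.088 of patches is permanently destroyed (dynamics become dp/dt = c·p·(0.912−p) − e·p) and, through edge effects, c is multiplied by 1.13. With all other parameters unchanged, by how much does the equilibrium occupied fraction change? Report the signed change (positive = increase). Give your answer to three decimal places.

-0.015

Balance c(1−p*) = e gives e = 0.365×(1 − 0.36400) = 0.23214.
New p* = 0.912 − e/c = 0.912 − 0.23214/0.41245 = 0.34917.
Δp* = 0.34917 − 0.36400 = -0.01483.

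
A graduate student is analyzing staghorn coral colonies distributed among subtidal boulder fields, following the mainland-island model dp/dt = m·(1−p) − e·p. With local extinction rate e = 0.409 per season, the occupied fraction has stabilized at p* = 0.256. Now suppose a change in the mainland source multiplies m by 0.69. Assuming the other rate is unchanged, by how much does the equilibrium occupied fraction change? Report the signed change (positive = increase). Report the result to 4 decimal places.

-0.0641

Balance m(1−p*) = e·p* gives m = e·p*/(1−p*) = 0.409×0.25600/0.74400 = 0.14073.
New p* = m/(m+e) = 0.09710/(0.09710+0.40900) = 0.19186.
Δp* = 0.19186 − 0.25600 = -0.06414.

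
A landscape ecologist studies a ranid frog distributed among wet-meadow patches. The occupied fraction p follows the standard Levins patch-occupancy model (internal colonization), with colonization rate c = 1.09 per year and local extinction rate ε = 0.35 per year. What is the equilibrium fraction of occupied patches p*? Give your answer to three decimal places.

0.679

Setting dp/dt = 0 and dividing through by p* gives c·(1−p*) = ε.
So p* = 1 − ε/c = 1 − 0.35/1.09 = 1 − 0.3211 = 0.6789.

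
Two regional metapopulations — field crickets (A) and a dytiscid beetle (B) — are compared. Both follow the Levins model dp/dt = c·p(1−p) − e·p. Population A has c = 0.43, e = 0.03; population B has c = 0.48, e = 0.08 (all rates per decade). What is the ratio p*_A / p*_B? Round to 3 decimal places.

1.116

A: p*_A = 1 − 0.03/0.43 = 0.9302.
B: p*_B = 1 − 0.08/0.48 = 0.8333.
p*_A / p*_B = 0.9302/0.8333 = 1.1163.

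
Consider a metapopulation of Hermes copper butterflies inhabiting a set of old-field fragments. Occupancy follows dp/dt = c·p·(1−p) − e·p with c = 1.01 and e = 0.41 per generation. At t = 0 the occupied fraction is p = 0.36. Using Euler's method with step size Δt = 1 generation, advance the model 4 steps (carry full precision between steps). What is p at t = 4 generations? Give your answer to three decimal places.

Update rule: p ← p + [c·p·(1−p) − e·p]·Δt with Δt = 1.
t = 1: p = 0.36000 + (+0.08510) = 0.44510
t = 2: p = 0.44510 + (+0.06696) = 0.51207
t = 3: p = 0.51207 + (+0.04241) = 0.55447
t = 4: p = 0.55447 + (+0.02217) = 0.57664

0.577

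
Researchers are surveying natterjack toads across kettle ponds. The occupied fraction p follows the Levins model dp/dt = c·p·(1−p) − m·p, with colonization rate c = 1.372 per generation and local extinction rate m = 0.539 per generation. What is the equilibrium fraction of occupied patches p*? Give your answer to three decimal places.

0.607

At equilibrium, colonization balances extinction: c·p*·(1−p*) = m·p*.
So p* = 1 − m/c = 1 − 0.539/1.372 = 1 − 0.3929 = 0.6071.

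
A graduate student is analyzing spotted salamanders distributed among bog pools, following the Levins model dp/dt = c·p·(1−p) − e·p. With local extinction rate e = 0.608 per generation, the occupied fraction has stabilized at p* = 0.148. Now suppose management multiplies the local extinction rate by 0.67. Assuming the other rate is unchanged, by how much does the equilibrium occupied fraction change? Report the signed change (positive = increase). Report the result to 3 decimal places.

0.281

Balance c(1−p*) = e gives c = e/(1 − 0.14800) = 0.608/0.85200 = 0.71362.
New p* = 1 − e/c = 1 − 0.40736/0.71362 = 0.42916.
Δp* = 0.42916 − 0.14800 = +0.28116.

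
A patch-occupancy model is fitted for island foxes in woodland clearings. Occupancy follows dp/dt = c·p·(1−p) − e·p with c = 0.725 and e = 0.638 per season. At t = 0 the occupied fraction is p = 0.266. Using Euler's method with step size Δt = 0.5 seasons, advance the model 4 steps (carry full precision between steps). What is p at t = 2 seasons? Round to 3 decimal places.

0.220

Update rule: p ← p + [c·p·(1−p) − e·p]·Δt with Δt = 0.5.
t = 0.5: p = 0.26600 + (-0.01408) = 0.25192
t = 1: p = 0.25192 + (-0.01205) = 0.23987
t = 1.5: p = 0.23987 + (-0.01042) = 0.22945
t = 2: p = 0.22945 + (-0.00910) = 0.22035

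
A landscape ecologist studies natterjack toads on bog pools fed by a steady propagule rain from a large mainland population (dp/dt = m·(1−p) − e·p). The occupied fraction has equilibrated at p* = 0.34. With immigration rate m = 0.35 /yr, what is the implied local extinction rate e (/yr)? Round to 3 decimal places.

0.679

At equilibrium m(1−p*) = e·p*, so e = m(1−p*)/p*.
e = 0.35 × 0.6600 / 0.34 = 0.6794.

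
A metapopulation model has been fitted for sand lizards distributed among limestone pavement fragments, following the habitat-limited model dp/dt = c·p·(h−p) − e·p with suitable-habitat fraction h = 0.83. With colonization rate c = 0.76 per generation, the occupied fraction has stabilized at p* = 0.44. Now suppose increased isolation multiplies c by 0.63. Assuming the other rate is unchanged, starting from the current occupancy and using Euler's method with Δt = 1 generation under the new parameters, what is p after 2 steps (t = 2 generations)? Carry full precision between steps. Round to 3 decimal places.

0.358

Balance c(h−p*) = e gives e = 0.76×(0.83 − 0.44000) = 0.29640.
Starting from p₀ = 0.44000; update p ← p + (dp/dt)·Δt with the new parameters.
t = 1: p = 0.44000 + (-0.04825) = 0.39175
t = 2: p = 0.39175 + (-0.03391) = 0.35783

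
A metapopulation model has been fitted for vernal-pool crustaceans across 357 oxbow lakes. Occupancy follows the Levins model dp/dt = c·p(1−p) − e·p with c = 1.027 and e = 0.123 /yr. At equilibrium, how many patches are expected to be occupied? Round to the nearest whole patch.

p* = 1 − e/c = 1 − 0.123/1.027 = 0.8802.
Expected occupied patches = N × p* = 357 × 0.8802 = 314.24 ≈ 314.

314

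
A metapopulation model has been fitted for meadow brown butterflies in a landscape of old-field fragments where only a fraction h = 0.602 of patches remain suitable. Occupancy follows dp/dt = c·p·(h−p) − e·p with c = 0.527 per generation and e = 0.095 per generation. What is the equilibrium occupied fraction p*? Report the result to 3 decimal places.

0.422

Setting dp/dt = 0 and dividing by p* gives c·(h−p*) = e.
So p* = h − e/c = 0.602 − 0.095/0.527 = 0.602 − 0.1803 = 0.4217.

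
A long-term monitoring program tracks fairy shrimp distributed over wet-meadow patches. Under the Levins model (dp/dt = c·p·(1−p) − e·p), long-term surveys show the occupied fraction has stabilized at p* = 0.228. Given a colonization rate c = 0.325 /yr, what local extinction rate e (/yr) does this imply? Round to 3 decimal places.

0.251

At equilibrium c(1−p*) = e.
e = 0.325 × (1 − 0.228) = 0.325 × 0.7720 = 0.2509.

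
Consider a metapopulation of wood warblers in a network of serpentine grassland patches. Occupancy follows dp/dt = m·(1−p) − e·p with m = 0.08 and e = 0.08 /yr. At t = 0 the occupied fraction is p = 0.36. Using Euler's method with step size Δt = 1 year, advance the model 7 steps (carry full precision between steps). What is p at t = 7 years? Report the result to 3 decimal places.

0.459

Update rule: p ← p + [m·(1−p) − e·p]·Δt with Δt = 1.
  1  |  dp/dt·Δt = +0.022400  |  p_1 = 0.382400
  2  |  dp/dt·Δt = +0.018816  |  p_2 = 0.401216
  3  |  dp/dt·Δt = +0.015805  |  p_3 = 0.417021
  4  |  dp/dt·Δt = +0.013277  |  p_4 = 0.430298
  5  |  dp/dt·Δt = +0.011152  |  p_5 = 0.441450
  6  |  dp/dt·Δt = +0.009368  |  p_6 = 0.450818
  7  |  dp/dt·Δt = +0.007869  |  p_7 = 0.458687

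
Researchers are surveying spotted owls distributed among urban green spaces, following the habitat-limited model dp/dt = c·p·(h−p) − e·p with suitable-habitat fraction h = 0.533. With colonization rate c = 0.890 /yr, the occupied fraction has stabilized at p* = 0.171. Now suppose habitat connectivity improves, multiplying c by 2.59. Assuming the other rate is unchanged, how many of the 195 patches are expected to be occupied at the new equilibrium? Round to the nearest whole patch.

Balance c(h−p*) = e gives e = 0.890×(0.533 − 0.17100) = 0.32218.
New p* = 0.533 − e/c = 0.533 − 0.32218/2.30510 = 0.39323.
Expected occupied = 195 × 0.39323 = 76.68 ≈ 77.

77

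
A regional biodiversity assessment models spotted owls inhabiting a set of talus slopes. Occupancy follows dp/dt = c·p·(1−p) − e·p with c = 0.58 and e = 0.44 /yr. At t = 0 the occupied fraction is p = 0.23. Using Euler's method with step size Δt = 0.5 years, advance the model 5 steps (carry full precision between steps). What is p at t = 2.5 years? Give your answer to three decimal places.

0.233

Update rule: p ← p + [c·p·(1−p) − e·p]·Δt with Δt = 0.5.
p: 0.23000 → 0.23076  (Δp = +0.00076)
p: 0.23076 → 0.23147  (Δp = +0.00071)
p: 0.23147 → 0.23213  (Δp = +0.00067)
p: 0.23213 → 0.23276  (Δp = +0.00062)
p: 0.23276 → 0.23334  (Δp = +0.00058)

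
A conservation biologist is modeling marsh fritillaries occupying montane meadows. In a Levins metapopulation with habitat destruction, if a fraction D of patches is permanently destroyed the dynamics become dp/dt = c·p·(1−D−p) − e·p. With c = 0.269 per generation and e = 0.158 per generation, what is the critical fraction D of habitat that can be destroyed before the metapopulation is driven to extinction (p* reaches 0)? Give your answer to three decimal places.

The nontrivial equilibrium is p* = (1−D) − e/c; extinction occurs when this hits zero.
So D_crit = 1 − e/c = 1 − 0.158/0.269 = 1 − 0.5874 = 0.4126.
This equals the undisturbed p*, a classic result of Lande's extension.

0.413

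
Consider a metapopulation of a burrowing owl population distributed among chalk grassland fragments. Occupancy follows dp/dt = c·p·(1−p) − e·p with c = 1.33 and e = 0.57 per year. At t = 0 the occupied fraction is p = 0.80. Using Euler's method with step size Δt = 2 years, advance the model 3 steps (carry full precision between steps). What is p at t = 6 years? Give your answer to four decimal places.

Update rule: p ← p + [c·p·(1−p) − e·p]·Δt with Δt = 2.
p: 0.80000 → 0.31360  (Δp = -0.48640)
p: 0.31360 → 0.52867  (Δp = +0.21507)
p: 0.52867 → 0.58880  (Δp = +0.06012)

0.5888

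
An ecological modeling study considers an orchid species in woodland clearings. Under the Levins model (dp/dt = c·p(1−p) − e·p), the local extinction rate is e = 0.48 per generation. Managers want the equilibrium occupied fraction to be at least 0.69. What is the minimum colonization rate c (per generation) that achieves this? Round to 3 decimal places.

p* = 1 − e/c ≥ 0.69 requires e/c ≤ 0.3100, i.e. c ≥ e/0.3100.
c_min = 0.48/0.3100 = 1.5484.

1.548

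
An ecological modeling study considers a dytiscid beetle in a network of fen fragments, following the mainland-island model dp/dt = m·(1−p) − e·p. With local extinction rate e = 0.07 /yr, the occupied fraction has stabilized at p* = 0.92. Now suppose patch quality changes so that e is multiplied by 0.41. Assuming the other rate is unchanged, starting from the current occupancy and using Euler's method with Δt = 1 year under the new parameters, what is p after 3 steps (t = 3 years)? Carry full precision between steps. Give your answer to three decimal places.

Balance m(1−p*) = e·p* gives m = e·p*/(1−p*) = 0.07×0.92000/0.08000 = 0.80500.
Starting from p₀ = 0.92000; update p ← p + (dp/dt)·Δt with the new parameters.
t = 1: p = 0.92000 + (+0.03800) = 0.95800
t = 2: p = 0.95800 + (+0.00632) = 0.96431
t = 3: p = 0.96431 + (+0.00105) = 0.96537

0.965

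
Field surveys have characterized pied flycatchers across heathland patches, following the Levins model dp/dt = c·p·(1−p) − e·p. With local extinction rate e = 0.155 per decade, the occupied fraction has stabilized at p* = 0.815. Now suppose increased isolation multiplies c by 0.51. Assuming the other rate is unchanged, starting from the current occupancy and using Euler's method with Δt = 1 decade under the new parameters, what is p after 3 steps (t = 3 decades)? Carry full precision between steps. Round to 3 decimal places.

0.692

Balance c(1−p*) = e gives c = e/(1 − 0.81500) = 0.155/0.18500 = 0.83784.
Starting from p₀ = 0.81500; update p ← p + (dp/dt)·Δt with the new parameters.
  1  |  dp/dt·Δt = -0.061899  |  p_1 = 0.753101
  2  |  dp/dt·Δt = -0.037279  |  p_2 = 0.715822
  3  |  dp/dt·Δt = -0.024031  |  p_3 = 0.691791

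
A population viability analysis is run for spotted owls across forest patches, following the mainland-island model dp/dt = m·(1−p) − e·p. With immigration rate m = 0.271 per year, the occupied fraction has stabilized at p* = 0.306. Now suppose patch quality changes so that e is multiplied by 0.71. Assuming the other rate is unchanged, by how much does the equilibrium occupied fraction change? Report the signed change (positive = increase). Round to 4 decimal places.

Balance m(1−p*) = e·p* gives e = m(1−p*)/p* = 0.271×0.69400/0.30600 = 0.61462.
New p* = m/(m+e) = 0.27100/(0.27100+0.43638) = 0.38310.
Δp* = 0.38310 − 0.30600 = +0.07710.

0.0771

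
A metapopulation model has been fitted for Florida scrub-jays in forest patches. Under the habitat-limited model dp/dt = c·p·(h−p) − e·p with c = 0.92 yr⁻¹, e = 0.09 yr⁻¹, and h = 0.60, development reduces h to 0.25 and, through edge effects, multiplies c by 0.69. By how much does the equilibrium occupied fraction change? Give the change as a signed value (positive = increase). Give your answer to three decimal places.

-0.394

Before: p* = h − e/c = 0.60 − 0.09/0.92 = 0.60 − 0.0978 = 0.5022.
After: c = 0.6348, e = 0.09, h = 0.25; p* = 0.25 − 0.09/0.6348 = 0.1082.
Δp* = 0.1082 − 0.5022 = -0.3940.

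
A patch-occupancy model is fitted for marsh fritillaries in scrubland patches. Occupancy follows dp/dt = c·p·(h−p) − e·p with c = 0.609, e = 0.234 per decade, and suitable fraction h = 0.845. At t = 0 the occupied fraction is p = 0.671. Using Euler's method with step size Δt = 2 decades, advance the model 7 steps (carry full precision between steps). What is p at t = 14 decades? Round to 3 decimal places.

0.461

Update rule: p ← p + [c·p·(h−p) − e·p]·Δt with Δt = 2.
t = 2: p = 0.67100 + (-0.17182) = 0.49918
t = 4: p = 0.49918 + (-0.02336) = 0.47582
t = 6: p = 0.47582 + (-0.00873) = 0.46709
t = 8: p = 0.46709 + (-0.00360) = 0.46349
t = 10: p = 0.46349 + (-0.00154) = 0.46195
t = 12: p = 0.46195 + (-0.00067) = 0.46128
t = 14: p = 0.46128 + (-0.00029) = 0.46099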